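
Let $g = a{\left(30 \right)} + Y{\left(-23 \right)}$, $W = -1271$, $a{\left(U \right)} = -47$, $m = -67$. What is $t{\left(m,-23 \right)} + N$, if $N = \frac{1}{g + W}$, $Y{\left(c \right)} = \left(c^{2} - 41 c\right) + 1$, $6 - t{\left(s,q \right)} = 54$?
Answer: $- \frac{7439}{155} \approx -47.994$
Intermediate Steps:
$t{\left(s,q \right)} = -48$ ($t{\left(s,q \right)} = 6 - 54 = -48$)
$Y{\left(c \right)} = 1 + c^{2} - 41 c$
$g = 1426$ ($g = -47 + \left(1 + \left(-23\right)^{2} - -943\right) = -47 + \left(1 + 529 + 943\right) = -47 + 1473 = 1426$)
$N = \frac{1}{155}$ ($N = \frac{1}{1426 - 1271} = \frac{1}{155} \approx 0.0064516$)
$t{\left(m,-23 \right)} + N = -48 + \frac{1}{155} = - \frac{7439}{155}$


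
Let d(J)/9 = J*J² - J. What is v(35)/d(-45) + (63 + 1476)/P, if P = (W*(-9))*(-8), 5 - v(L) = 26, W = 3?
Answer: 973421/136620 ≈ 7.1250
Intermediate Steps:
v(L) = -21 (v(L) = 5 - 1*26 = 5 - 26 = -21)
P = 216 (P = (3*(-9))*(-8) = -27*(-8) = 216)
d(J) = -9*J + 9*J³ (d(J) = 9*(J*J² - J) = 9*(J³ - J) = -9*J + 9*J³)
v(35)/d(-45) + (63 + 1476)/P = -21*(-1/(405*(-1 + (-45)²))) + (63 + 1476)/216 = -21*(-1/(405*(-1 + 2025))) + 1539*(1/216) = -21/(9*(-45)*2024) + 57/8 = -21/(-819720) + 57/8 = -21*(-1/819720) + 57/8 = 7/273240 + 57/8 = 973421/136620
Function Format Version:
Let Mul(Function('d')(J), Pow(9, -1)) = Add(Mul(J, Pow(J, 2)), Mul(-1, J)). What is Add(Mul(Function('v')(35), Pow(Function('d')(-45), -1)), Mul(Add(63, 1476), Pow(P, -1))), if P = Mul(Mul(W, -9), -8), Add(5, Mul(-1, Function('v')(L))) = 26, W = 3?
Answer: Rational(973421, 136620) ≈ 7.1250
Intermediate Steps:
Function('v')(L) = -21 (Function('v')(L) = Add(5, Mul(-1, 26)) = Add(5, -26) = -21)
P = 216 (P = Mul(Mul(3, -9), -8) = Mul(-27, -8) = 216)
Function('d')(J) = Add(Mul(-9, J), Mul(9, Pow(J, 3))) (Function('d')(J) = Mul(9, Add(Mul(J, Pow(J, 2)), Mul(-1, J))) = Mul(9, Add(Pow(J, 3), Mul(-1, J))) = Add(Mul(-9, J), Mul(9, Pow(J, 3))))
Add(Mul(Function('v')(35), Pow(Function('d')(-45), -1)), Mul(Add(63, 1476), Pow(P, -1))) = Add(Mul(-21, Pow(Mul(9, -45, Add(-1, Pow(-45, 2))), -1)), Mul(Add(63, 1476), Pow(216, -1))) = Add(Mul(-21, Pow(Mul(9, -45, Add(-1, 2025)), -1)), Mul(1539, Rational(1, 216))) = Add(Mul(-21, Pow(Mul(9, -45, 2024), -1)), Rational(57, 8)) = Add(Mul(-21, Pow(-819720, -1)), Rational(57, 8)) = Add(Mul(-21, Rational(-1, 819720)), Rational(57, 8)) = Add(Rational(7, 273240), Rational(57, 8)) = Rational(973421, 136620)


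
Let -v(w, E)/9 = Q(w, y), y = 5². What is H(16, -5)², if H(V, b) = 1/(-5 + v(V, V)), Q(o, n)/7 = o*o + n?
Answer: 1/313573264 ≈ 3.1890e-9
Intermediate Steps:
y = 25
Q(o, n) = 7*n + 7*o² (Q(o, n) = 7*(o*o + n) = 7*(o² + n) = 7*(n + o²) = 7*n + 7*o²)
v(w, E) = -1575 - 63*w² (v(w, E) = -9*(7*25 + 7*w²) = -9*(175 + 7*w²) = -1575 - 63*w²)
H(V, b) = 1/(-1580 - 63*V²) (H(V, b) = 1/(-5 + (-1575 - 63*V²)) = 1/(-1580 - 63*V²))
H(16, -5)² = (-1/(1580 + 63*16²))² = (-1/(1580 + 63*256))² = (-1/(1580 + 16128))² = (-1/17708)² = 1/313573264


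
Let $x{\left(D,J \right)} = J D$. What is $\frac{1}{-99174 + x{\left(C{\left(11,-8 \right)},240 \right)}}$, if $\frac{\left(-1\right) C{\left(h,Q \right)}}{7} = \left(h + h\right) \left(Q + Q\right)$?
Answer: $\frac{1}{492186} \approx 2.0318 \cdot 10^{-6}$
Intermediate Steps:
$C{\left(h,Q \right)} = - 28 Q h$ ($C{\left(h,Q \right)} = - 7 \left(h + h\right) \left(Q + Q\right) = - 7 \cdot 2 h 2 Q = - 7 \cdot 4 Q h = - 28 Q h$)
$x{\left(D,J \right)} = D J$
$\frac{1}{-99174 + x{\left(C{\left(11,-8 \right)},240 \right)}} = \frac{1}{-99174 + \left(-28\right) \left(-8\right) 11 \cdot 240} = \frac{1}{-99174 + 2464 \cdot 240} = \frac{1}{-99174 + 591360} = \frac{1}{492186}$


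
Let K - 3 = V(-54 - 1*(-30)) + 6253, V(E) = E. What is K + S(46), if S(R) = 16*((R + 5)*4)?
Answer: 9496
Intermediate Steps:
K = 6232 (K = 3 + ((-54 - 1*(-30)) + 6253) = 3 + ((-54 + 30) + 6253) = 3 + (-24 + 6253) = 3 + 6229 = 6232)
S(R) = 320 + 64*R (S(R) = 16*((5 + R)*4) = 16*(20 + 4*R) = 320 + 64*R)
K + S(46) = 6232 + (320 + 64*46) = 6232 + (320 + 2944) = 6232 + 3264 = 9496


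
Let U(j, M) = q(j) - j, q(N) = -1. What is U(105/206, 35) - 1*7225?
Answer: -1488661/206 ≈ -7226.5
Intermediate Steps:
U(j, M) = -1 - j
U(105/206, 35) - 1*7225 = (-1 - 105/206) - 1*7225 = (-1 - 105/206) - 7225 = -311/206 - 7225 = -1488661/206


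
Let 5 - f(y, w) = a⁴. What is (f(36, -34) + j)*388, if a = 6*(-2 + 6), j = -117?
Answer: -128772544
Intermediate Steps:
a = 24 (a = 6*4 = 24)
f(y, w) = -331771 (f(y, w) = 5 - 1*24⁴ = 5 - 1*331776 = 5 - 331776 = -331771)
(f(36, -34) + j)*388 = (-331771 - 117)*388 = -331888*388 = -128772544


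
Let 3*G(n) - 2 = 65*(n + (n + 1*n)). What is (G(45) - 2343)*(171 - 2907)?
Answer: -1594176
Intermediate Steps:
G(n) = ⅔ + 65*n (G(n) = ⅔ + (65*(n + (n + 1*n)))/3 = ⅔ + (65*(n + (n + n)))/3 = ⅔ + (65*(n + 2*n))/3 = ⅔ + (65*(3*n))/3 = ⅔ + (195*n)/3 = ⅔ + 65*n)
(G(45) - 2343)*(171 - 2907) = ((⅔ + 65*45) - 2343)*(171 - 2907) = ((⅔ + 2925) - 2343)*(-2736) = (8777/3 - 2343)*(-2736) = (1748/3)*(-2736) = -1594176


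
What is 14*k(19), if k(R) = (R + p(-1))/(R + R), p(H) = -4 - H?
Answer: 112/19 ≈ 5.8947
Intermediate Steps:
k(R) = (-3 + R)/(2*R) (k(R) = (R + (-4 - 1*(-1)))/(R + R) = (R + (-4 + 1))/((2*R)) = (R - 3)*(1/(2*R)) = (-3 + R)*(1/(2*R)) = (-3 + R)/(2*R))
14*k(19) = 14*((½)*(-3 + 19)/19) = 14*((½)*(1/19)*16) = 14*(8/19) = 112/19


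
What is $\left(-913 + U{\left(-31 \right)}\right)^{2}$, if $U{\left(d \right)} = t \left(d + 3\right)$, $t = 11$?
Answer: $1490841$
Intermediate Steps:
$U{\left(d \right)} = 33 + 11 d$ ($U{\left(d \right)} = 11 \left(d + 3\right) = 11 \left(3 + d\right) = 33 + 11 d$)
$\left(-913 + U{\left(-31 \right)}\right)^{2} = \left(-913 + \left(33 + 11 \left(-31\right)\right)\right)^{2} = \left(-913 + \left(33 - 341\right)\right)^{2} = \left(-913 - 308\right)^{2} = \left(-1221\right)^{2} = 1490841$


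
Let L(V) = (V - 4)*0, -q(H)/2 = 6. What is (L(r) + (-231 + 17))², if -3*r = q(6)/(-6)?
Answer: 45796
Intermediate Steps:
q(H) = -12 (q(H) = -2*6 = -12)
r = -⅔ (r = -(-4)/(-6) = -(-4)*(-1)/6 = -⅓*2 = -⅔ ≈ -0.66667)
L(V) = 0 (L(V) = (-4 + V)*0 = 0)
(L(r) + (-231 + 17))² = (0 + (-231 + 17))² = (0 - 214)² = (-214)² = 45796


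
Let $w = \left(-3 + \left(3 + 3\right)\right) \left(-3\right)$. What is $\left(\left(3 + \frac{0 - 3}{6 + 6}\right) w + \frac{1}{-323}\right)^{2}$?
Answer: $\frac{1022784361}{1669264} \approx 612.72$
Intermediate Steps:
$w = -9$ ($w = \left(-3 + 6\right) \left(-3\right) = 3 \left(-3\right) = -9$)
$\left(\left(3 + \frac{0 - 3}{6 + 6}\right) w + \frac{1}{-323}\right)^{2} = \left(\left(3 + \frac{0 - 3}{6 + 6}\right) \left(-9\right) + \frac{1}{-323}\right)^{2} = \left(\left(3 - \frac{3}{12}\right) \left(-9\right) - \frac{1}{323}\right)^{2} = \left(\left(3 - \frac{1}{4}\right) \left(-9\right) - \frac{1}{323}\right)^{2} = \left(\frac{11}{4} \left(-9\right) - \frac{1}{323}\right)^{2} = \left(- \frac{99}{4} - \frac{1}{323}\right)^{2} = \left(- \frac{31981}{1292}\right)^{2} = \frac{1022784361}{1669264}$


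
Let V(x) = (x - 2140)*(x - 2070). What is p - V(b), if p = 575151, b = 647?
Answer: -1549388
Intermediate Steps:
V(x) = (-2140 + x)*(-2070 + x)
p - V(b) = 575151 - (4429800 + 647² - 4210*647) = 575151 - (4429800 + 418609 - 2723870) = 575151 - 1*2124539 = 575151 - 2124539 = -1549388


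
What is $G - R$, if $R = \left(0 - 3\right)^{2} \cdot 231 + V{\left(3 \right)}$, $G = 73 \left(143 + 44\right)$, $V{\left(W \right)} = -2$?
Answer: $11574$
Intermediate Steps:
$G = 13651$ ($G = 73 \cdot 187 = 13651$)
$R = 2077$ ($R = \left(0 - 3\right)^{2} \cdot 231 - 2 = \left(-3\right)^{2} \cdot 231 - 2 = 9 \cdot 231 - 2 = 2079 - 2 = 2077$)
$G - R = 13651 - 2077 = 11574$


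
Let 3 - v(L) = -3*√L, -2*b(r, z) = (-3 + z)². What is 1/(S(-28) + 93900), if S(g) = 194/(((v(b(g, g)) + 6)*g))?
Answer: 81080571978/7613464561097809 - 63147*I*√2/7613464561097809 ≈ 1.065e-5 - 1.173e-11*I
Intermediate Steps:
b(r, z) = -(-3 + z)²/2
v(L) = 3 + 3*√L (v(L) = 3 - (-3)*√L = 3 + 3*√L)
S(g) = 194/(g*(9 + 3*√2*√(-(-3 + g)²)/2)) (S(g) = 194/((((3 + 3*√(-(-3 + g)²/2)) + 6)*g)) = 194/((((3 + 3*(√2*√(-(-3 + g)²)/2)) + 6)*g)) = 194/((((3 + 3*√2*√(-(-3 + g)²)/2) + 6)*g)) = 194/(((9 + 3*√2*√(-(-3 + g)²)/2)*g)) = 194/((g*(9 + 3*√2*√(-(-3 + g)²)/2))) = 194*(1/(g*(9 + 3*√2*√(-(-3 + g)²)/2))) = 194/(g*(9 + 3*√2*√(-(-3 + g)²)/2)))
1/(S(-28) + 93900) = 1/((388/3)/(-28*(6 + √2*√(-(-3 - 28)²))) + 93900) = 1/((388/3)*(-1/28)/(6 + √2*√(-1*(-31)²)) + 93900) = 1/((388/3)*(-1/28)/(6 + √2*√(-1*961)) + 93900) = 1/((388/3)*(-1/28)/(6 + √2*√(-961)) + 93900) = 1/((388/3)*(-1/28)/(6 + √2*(31*I)) + 93900) = 1/((388/3)*(-1/28)/(6 + 31*I*√2) + 93900) = 1/(-97/(21*(6 + 31*I*√2)) + 93900) = 1/(93900 - 97/(21*(6 + 31*I*√2)))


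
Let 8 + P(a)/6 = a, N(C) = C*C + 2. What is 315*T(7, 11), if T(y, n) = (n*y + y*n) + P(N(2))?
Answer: 44730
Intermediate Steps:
N(C) = 2 + C² (N(C) = C² + 2 = 2 + C²)
P(a) = -48 + 6*a
T(y, n) = -12 + 2*n*y (T(y, n) = (n*y + y*n) + (-48 + 6*(2 + 2²)) = (n*y + n*y) + (-48 + 6*(2 + 4)) = 2*n*y + (-48 + 6*6) = 2*n*y + (-48 + 36) = 2*n*y - 12 = -12 + 2*n*y)
315*T(7, 11) = 315*(-12 + 2*11*7) = 315*(-12 + 154) = 315*142 = 44730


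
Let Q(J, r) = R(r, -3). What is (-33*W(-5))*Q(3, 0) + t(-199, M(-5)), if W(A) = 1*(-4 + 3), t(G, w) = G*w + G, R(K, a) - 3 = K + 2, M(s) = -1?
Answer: 165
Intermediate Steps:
R(K, a) = 5 + K (R(K, a) = 3 + (K + 2) = 3 + (2 + K) = 5 + K)
Q(J, r) = 5 + r
t(G, w) = G + G*w
W(A) = -1 (W(A) = 1*(-1) = -1)
(-33*W(-5))*Q(3, 0) + t(-199, M(-5)) = (-33*(-1))*(5 + 0) - 199*(1 - 1) = 33*5 - 199*0 = 165 + 0 = 165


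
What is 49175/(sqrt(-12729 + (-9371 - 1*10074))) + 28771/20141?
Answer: 28771/20141 - 49175*I*sqrt(32174)/32174 ≈ 1.4285 - 274.15*I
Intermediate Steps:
49175/(sqrt(-12729 + (-9371 - 1*10074))) + 28771/20141 = 49175/(sqrt(-12729 + (-9371 - 10074))) + 28771*(1/20141) = 49175/(sqrt(-12729 - 19445)) + 28771/20141 = 49175/(sqrt(-32174)) + 28771/20141 = 49175/((I*sqrt(32174))) + 28771/20141 = 49175*(-I*sqrt(32174)/32174) + 28771/20141 = -49175*I*sqrt(32174)/32174 + 28771/20141 = 28771/20141 - 49175*I*sqrt(32174)/32174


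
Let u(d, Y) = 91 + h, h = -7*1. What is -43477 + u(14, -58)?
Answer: -43393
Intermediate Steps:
h = -7
u(d, Y) = 84 (u(d, Y) = 91 - 7 = 84)
-43477 + u(14, -58) = -43477 + 84 = -43393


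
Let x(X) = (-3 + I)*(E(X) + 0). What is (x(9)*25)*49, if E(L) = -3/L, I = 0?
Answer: 1225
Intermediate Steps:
x(X) = 9/X (x(X) = (-3 + 0)*(-3/X + 0) = -(-9)/X = 9/X)
(x(9)*25)*49 = ((9/9)*25)*49 = ((9*(⅑))*25)*49 = (1*25)*49 = 25*49 = 1225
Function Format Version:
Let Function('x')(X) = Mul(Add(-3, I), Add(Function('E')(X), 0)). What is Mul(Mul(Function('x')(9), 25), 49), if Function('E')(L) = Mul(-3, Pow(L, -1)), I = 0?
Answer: 1225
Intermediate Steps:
Function('x')(X) = Mul(9, Pow(X, -1)) (Function('x')(X) = Mul(Add(-3, 0), Add(Mul(-3, Pow(X, -1)), 0)) = Mul(-3, Mul(-3, Pow(X, -1))) = Mul(9, Pow(X, -1)))
Mul(Mul(Function('x')(9), 25), 49) = Mul(Mul(Mul(9, Pow(9, -1)), 25), 49) = Mul(Mul(Mul(9, Rational(1, 9)), 25), 49) = Mul(Mul(1, 25), 49) = Mul(25, 49) = 1225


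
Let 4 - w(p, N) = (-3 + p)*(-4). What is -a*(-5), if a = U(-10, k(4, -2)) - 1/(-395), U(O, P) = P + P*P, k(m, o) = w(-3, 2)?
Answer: 150101/79 ≈ 1900.0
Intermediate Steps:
w(p, N) = -8 + 4*p (w(p, N) = 4 - (-3 + p)*(-4) = 4 - (12 - 4*p) = 4 + (-12 + 4*p) = -8 + 4*p)
k(m, o) = -20 (k(m, o) = -8 + 4*(-3) = -8 - 12 = -20)
U(O, P) = P + P²
a = 150101/395 (a = -20*(1 - 20) - 1/(-395) = -20*(-19) - 1*(-1/395) = 380 + 1/395 = 150101/395 ≈ 380.00)
-a*(-5) = -150101*(-5)/395 = -1*(-150101/79) = 150101/79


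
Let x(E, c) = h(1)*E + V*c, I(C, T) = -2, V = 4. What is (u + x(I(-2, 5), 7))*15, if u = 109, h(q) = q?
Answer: 2025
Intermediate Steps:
x(E, c) = E + 4*c (x(E, c) = 1*E + 4*c = E + 4*c)
(u + x(I(-2, 5), 7))*15 = (109 + (-2 + 4*7))*15 = (109 + (-2 + 28))*15 = (109 + 26)*15 = 135*15 = 2025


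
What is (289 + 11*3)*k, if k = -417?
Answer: -134274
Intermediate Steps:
(289 + 11*3)*k = (289 + 11*3)*(-417) = (289 + 33)*(-417) = 322*(-417) = -134274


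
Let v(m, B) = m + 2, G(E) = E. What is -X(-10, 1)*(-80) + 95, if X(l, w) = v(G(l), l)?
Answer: -545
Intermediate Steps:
v(m, B) = 2 + m
X(l, w) = 2 + l
-X(-10, 1)*(-80) + 95 = -(2 - 10)*(-80) + 95 = -1*(-8)*(-80) + 95 = 8*(-80) + 95 = -640 + 95 = -545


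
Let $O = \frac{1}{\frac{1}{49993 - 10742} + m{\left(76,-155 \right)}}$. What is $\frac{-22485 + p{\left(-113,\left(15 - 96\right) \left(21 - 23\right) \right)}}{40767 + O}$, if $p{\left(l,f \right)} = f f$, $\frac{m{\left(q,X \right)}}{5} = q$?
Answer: $\frac{56066917179}{608055376478} \approx 0.092207$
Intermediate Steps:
$m{\left(q,X \right)} = 5 q$
$p{\left(l,f \right)} = f^{2}$
$O = \frac{39251}{14915381}$ ($O = \frac{1}{\frac{1}{49993 - 10742} + 5 \cdot 76} = \frac{1}{\frac{1}{39251} + 380} = \frac{1}{\frac{14915381}{39251}} = \frac{39251}{14915381} \approx 0.0026316$)
$\frac{-22485 + p{\left(-113,\left(15 - 96\right) \left(21 - 23\right) \right)}}{40767 + O} = \frac{-22485 + \left(\left(15 - 96\right) \left(21 - 23\right)\right)^{2}}{40767 + \frac{39251}{14915381}} = \frac{-22485 + \left(\left(-81\right) \left(-2\right)\right)^{2}}{\frac{608055376478}{14915381}} = \left(-22485 + 162^{2}\right) \frac{14915381}{608055376478} = \left(-22485 + 26244\right) \frac{14915381}{608055376478} = 3759 \cdot \frac{14915381}{608055376478} = \frac{56066917179}{608055376478}$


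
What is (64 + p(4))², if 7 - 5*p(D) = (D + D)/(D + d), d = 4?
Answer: 106276/25 ≈ 4251.0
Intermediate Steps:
p(D) = 7/5 - 2*D/(5*(4 + D)) (p(D) = 7/5 - (D + D)/(5*(D + 4)) = 7/5 - 2*D/(5*(4 + D)))
(64 + p(4))² = (64 + (28/5 + 4)/(4 + 4))² = (64 + (48/5)/8)² = (64 + (⅛)*(48/5))² = (64 + 6/5)² = (326/5)² = 106276/25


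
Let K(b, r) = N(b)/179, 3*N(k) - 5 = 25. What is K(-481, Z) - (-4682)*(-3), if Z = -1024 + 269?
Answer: -2514224/179 ≈ -14046.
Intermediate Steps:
N(k) = 10 (N(k) = 5/3 + (⅓)*25 = 5/3 + 25/3 = 10)
Z = -755
K(b, r) = 10/179
K(-481, Z) - (-4682)*(-3) = 10/179 - (-4682)*(-3) = 10/179 - 1*14046 = 10/179 - 14046 = -2514224/179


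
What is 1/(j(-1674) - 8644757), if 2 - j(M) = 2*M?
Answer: -1/8641407 ≈ -1.1572e-7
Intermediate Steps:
j(M) = 2 - 2*M
1/(j(-1674) - 8644757) = 1/((2 - 2*(-1674)) - 8644757) = 1/((2 + 3348) - 8644757) = 1/(3350 - 8644757) = 1/(-8641407) = -1/8641407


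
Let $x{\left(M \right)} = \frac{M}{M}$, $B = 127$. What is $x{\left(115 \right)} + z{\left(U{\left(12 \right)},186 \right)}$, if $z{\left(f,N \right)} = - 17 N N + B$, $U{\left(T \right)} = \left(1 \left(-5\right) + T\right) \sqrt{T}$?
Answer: $-588004$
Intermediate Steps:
$x{\left(M \right)} = 1$
$U{\left(T \right)} = \sqrt{T} \left(-5 + T\right)$ ($U{\left(T \right)} = \left(-5 + T\right) \sqrt{T} = \sqrt{T} \left(-5 + T\right)$)
$z{\left(f,N \right)} = 127 - 17 N^{2}$ ($z{\left(f,N \right)} = - 17 N N + 127 = - 17 N^{2} + 127 = 127 - 17 N^{2}$)
$x{\left(115 \right)} + z{\left(U{\left(12 \right)},186 \right)} = 1 + \left(127 - 17 \cdot 186^{2}\right) = 1 + \left(127 - 588132\right) = 1 - 588005 = -588004$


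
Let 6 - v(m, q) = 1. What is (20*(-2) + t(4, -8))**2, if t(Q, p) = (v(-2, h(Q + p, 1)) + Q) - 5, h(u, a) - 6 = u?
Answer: 1296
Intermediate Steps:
h(u, a) = 6 + u
v(m, q) = 5 (v(m, q) = 6 - 1*1 = 6 - 1 = 5)
t(Q, p) = Q (t(Q, p) = (5 + Q) - 5 = Q)
(20*(-2) + t(4, -8))**2 = (20*(-2) + 4)**2 = (-40 + 4)**2 = (-36)**2 = 1296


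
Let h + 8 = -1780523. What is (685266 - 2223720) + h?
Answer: -3318985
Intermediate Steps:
h = -1780531 (h = -8 - 1780523 = -1780531)
(685266 - 2223720) + h = (685266 - 2223720) - 1780531 = -1538454 - 1780531 = -3318985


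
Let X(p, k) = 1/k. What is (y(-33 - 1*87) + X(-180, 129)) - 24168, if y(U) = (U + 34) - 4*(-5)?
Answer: -3126185/129 ≈ -24234.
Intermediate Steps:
y(U) = 54 + U (y(U) = (34 + U) + 20 = 54 + U)
(y(-33 - 1*87) + X(-180, 129)) - 24168 = ((54 + (-33 - 1*87)) + 1/129) - 24168 = ((54 + (-33 - 87)) + 1/129) - 24168 = ((54 - 120) + 1/129) - 24168 = (-66 + 1/129) - 24168 = -8513/129 - 24168 = -3126185/129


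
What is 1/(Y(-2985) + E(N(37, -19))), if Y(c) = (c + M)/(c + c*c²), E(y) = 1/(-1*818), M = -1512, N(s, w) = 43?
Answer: -1813030510915/2216112172 ≈ -818.11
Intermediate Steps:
E(y) = -1/818 (E(y) = 1/(-818) = -1/818)
Y(c) = (-1512 + c)/(c + c³) (Y(c) = (c - 1512)/(c + c*c²) = (-1512 + c)/(c + c³))
1/(Y(-2985) + E(N(37, -19))) = 1/((-1512 - 2985)/(-2985 + (-2985)³) - 1/818) = 1/(-4497/(-2985 - 26597021625) - 1/818) = 1/(-4497/(-26597024610) - 1/818) = 1/(-1/26597024610*(-4497) - 1/818) = 1/(1499/8865674870 - 1/818) = 1/(-2216112172/1813030510915) = -1813030510915/2216112172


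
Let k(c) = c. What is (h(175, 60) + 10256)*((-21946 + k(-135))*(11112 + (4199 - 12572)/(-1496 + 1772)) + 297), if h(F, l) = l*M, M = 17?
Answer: -63460874786551/23 ≈ -2.7592e+12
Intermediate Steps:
h(F, l) = 17*l (h(F, l) = l*17 = 17*l)
(h(175, 60) + 10256)*((-21946 + k(-135))*(11112 + (4199 - 12572)/(-1496 + 1772)) + 297) = (17*60 + 10256)*((-21946 - 135)*(11112 + (4199 - 12572)/(-1496 + 1772)) + 297) = (1020 + 10256)*(-22081*(11112 - 8373/276) + 297) = 11276*(-22081*(11112 - 8373*1/276) + 297) = 11276*(-22081*(11112 - 2791/92) + 297) = 11276*(-22081*1019513/92 + 297) = 11276*(-22511866553/92 + 297) = 11276*(-22511839229/92) = -63460874786551/23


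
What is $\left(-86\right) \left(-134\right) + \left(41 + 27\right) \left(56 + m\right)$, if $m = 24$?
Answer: $16964$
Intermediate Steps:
$\left(-86\right) \left(-134\right) + \left(41 + 27\right) \left(56 + m\right) = \left(-86\right) \left(-134\right) + \left(41 + 27\right) \left(56 + 24\right) = 11524 + 68 \cdot 80 = 11524 + 5440 = 16964$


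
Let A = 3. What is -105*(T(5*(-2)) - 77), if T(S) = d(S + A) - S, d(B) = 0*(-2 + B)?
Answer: 7035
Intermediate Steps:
d(B) = 0
T(S) = -S (T(S) = 0 - S = -S)
-105*(T(5*(-2)) - 77) = -105*(-5*(-2) - 77) = -105*(-1*(-10) - 77) = -105*(10 - 77) = -105*(-67) = 7035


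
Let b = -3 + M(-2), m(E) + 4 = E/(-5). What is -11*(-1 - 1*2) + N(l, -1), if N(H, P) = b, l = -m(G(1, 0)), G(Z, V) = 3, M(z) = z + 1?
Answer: 29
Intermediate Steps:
M(z) = 1 + z
m(E) = -4 - E/5 (m(E) = -4 + E/(-5) = -4 + E*(-1/5) = -4 - E/5)
l = 23/5 (l = -(-4 - 1/5*3) = -(-4 - 3/5) = -1*(-23/5) = 23/5 ≈ 4.6000)
b = -4 (b = -3 + (1 - 2) = -3 - 1 = -4)
N(H, P) = -4
-11*(-1 - 1*2) + N(l, -1) = -11*(-1 - 1*2) - 4 = -11*(-1 - 2) - 4 = -11*(-3) - 4 = 33 - 4 = 29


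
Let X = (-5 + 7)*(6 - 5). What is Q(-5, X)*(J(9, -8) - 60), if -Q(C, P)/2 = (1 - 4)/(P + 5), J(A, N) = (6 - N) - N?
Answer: -228/7 ≈ -32.571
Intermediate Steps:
J(A, N) = 6 - 2*N
X = 2 (X = 2*1 = 2)
Q(C, P) = 6/(5 + P) (Q(C, P) = -2*(1 - 4)/(P + 5) = -(-6)/(5 + P) = 6/(5 + P))
Q(-5, X)*(J(9, -8) - 60) = (6/(5 + 2))*((6 - 2*(-8)) - 60) = (6/7)*((6 + 16) - 60) = (6*(⅐))*(22 - 60) = (6/7)*(-38) = -228/7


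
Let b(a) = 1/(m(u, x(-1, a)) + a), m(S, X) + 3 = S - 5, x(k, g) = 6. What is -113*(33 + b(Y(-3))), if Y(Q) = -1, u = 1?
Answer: -29719/8 ≈ -3714.9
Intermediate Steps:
m(S, X) = -8 + S (m(S, X) = -3 + (S - 5) = -3 + (-5 + S) = -8 + S)
b(a) = 1/(-7 + a) (b(a) = 1/((-8 + 1) + a) = 1/(-7 + a))
-113*(33 + b(Y(-3))) = -113*(33 + 1/(-7 - 1)) = -113*(33 + 1/(-8)) = -113*(33 - ⅛) = -113*263/8 = -29719/8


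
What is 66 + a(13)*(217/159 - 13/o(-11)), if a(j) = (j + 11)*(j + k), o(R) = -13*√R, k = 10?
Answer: 43426/53 - 552*I*√11/11 ≈ 819.36 - 166.43*I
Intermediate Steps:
a(j) = (10 + j)*(11 + j) (a(j) = (j + 11)*(j + 10) = (11 + j)*(10 + j) = (10 + j)*(11 + j))
66 + a(13)*(217/159 - 13/o(-11)) = 66 + (110 + 13² + 21*13)*(217/159 - 13*I*√11/143) = 66 + (110 + 169 + 273)*(217*(1/159) - 13*I*√11/143) = 66 + 552*(217/159 - 13*I*√11/143) = 66 + 552*(217/159 - I*√11/11) = 66 + (39928/53 - 552*I*√11/11) = 43426/53 - 552*I*√11/11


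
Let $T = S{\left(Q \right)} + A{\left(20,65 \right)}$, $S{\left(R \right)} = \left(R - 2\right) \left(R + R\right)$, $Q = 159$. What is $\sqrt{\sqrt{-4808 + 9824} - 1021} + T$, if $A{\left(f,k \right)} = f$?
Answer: $49946 + \sqrt{-1021 + 2 \sqrt{1254}} \approx 49946.0 + 30.825 i$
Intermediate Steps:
$S{\left(R \right)} = 2 R \left(-2 + R\right)$ ($S{\left(R \right)} = \left(R - 2\right) 2 R = \left(-2 + R\right) 2 R = 2 R \left(-2 + R\right)$)
$T = 49946$ ($T = 2 \cdot 159 \left(-2 + 159\right) + 20 = 2 \cdot 159 \cdot 157 + 20 = 49926 + 20 = 49946$)
$\sqrt{\sqrt{-4808 + 9824} - 1021} + T = \sqrt{\sqrt{-4808 + 9824} - 1021} + 49946 = \sqrt{\sqrt{5016} - 1021} + 49946 = \sqrt{2 \sqrt{1254} - 1021} + 49946 = \sqrt{-1021 + 2 \sqrt{1254}} + 49946 = 49946 + \sqrt{-1021 + 2 \sqrt{1254}}$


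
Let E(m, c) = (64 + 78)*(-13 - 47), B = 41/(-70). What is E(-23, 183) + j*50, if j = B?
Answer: -59845/7 ≈ -8549.3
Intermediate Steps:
B = -41/70 (B = 41*(-1/70) = -41/70 ≈ -0.58571)
j = -41/70 ≈ -0.58571
E(m, c) = -8520 (E(m, c) = 142*(-60) = -8520)
E(-23, 183) + j*50 = -8520 - 41/70*50 = -8520 - 205/7 = -59845/7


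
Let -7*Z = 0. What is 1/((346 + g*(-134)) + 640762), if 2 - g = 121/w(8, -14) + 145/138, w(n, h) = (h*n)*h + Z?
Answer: 54096/34675056583 ≈ 1.5601e-6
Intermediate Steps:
Z = 0 (Z = -⅐*0 = 0)
w(n, h) = n*h² (w(n, h) = (h*n)*h + 0 = n*h² + 0 = n*h²)
g = 94355/108192 (g = 2 - (121/((8*(-14)²)) + 145/138) = 2 - (121/((8*196)) + 145*(1/138)) = 2 - (121/1568 + 145/138) = 2 - 1*122029/108192 = 2 - 122029/108192 = 94355/108192 ≈ 0.87211)
1/((346 + g*(-134)) + 640762) = 1/((346 + (94355/108192)*(-134)) + 640762) = 1/((346 - 6321785/54096) + 640762) = 1/(12395431/54096 + 640762) = 1/(34675056583/54096) = 54096/34675056583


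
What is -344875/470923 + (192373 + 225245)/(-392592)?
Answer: -55343514569/30813433736 ≈ -1.7961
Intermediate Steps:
-344875/470923 + (192373 + 225245)/(-392592) = -344875*1/470923 + 417618*(-1/392592) = -344875/470923 - 69603/65432 = -55343514569/30813433736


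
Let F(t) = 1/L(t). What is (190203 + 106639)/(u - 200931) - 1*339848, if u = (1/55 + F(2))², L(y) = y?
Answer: -826263069326848/2431261851 ≈ -3.3985e+5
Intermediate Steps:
F(t) = 1/t
u = 3249/12100 (u = (1/55 + 1/2)² = (1/55 + ½)² = (57/110)² = 3249/12100 ≈ 0.26851)
(190203 + 106639)/(u - 200931) - 1*339848 = (190203 + 106639)/(3249/12100 - 200931) - 1*339848 = 296842/(-2431261851/12100) - 339848 = 296842*(-12100/2431261851) - 339848 = -3591788200/2431261851 - 339848 = -826263069326848/2431261851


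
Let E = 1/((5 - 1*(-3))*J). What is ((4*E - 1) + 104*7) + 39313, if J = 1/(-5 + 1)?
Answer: 40038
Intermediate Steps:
J = -¼ (J = 1/(-4) = -¼ ≈ -0.25000)
E = -½ (E = 1/((5 - 1*(-3))*(-¼)) = -4/(5 + 3) = -4/8 = (⅛)*(-4) = -½ ≈ -0.50000)
((4*E - 1) + 104*7) + 39313 = ((4*(-½) - 1) + 104*7) + 39313 = ((-2 - 1) + 728) + 39313 = (-3 + 728) + 39313 = 725 + 39313 = 40038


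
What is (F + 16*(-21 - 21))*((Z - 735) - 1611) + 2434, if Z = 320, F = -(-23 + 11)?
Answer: 1339594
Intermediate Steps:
F = 12 (F = -1*(-12) = 12)
(F + 16*(-21 - 21))*((Z - 735) - 1611) + 2434 = (12 + 16*(-21 - 21))*((320 - 735) - 1611) + 2434 = (12 + 16*(-42))*(-415 - 1611) + 2434 = (12 - 672)*(-2026) + 2434 = -660*(-2026) + 2434 = 1337160 + 2434 = 1339594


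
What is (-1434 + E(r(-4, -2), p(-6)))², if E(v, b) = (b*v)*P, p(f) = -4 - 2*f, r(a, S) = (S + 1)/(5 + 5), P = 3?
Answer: 51581124/25 ≈ 2.0632e+6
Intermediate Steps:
r(a, S) = ⅒ + S/10 (r(a, S) = (1 + S)/10 = (1 + S)*(⅒) = ⅒ + S/10)
E(v, b) = 3*b*v (E(v, b) = (b*v)*3 = 3*b*v)
(-1434 + E(r(-4, -2), p(-6)))² = (-1434 + 3*(-4 - 2*(-6))*(⅒ + (⅒)*(-2)))² = (-1434 + 3*(-4 + 12)*(⅒ - ⅕))² = (-1434 + 3*8*(-⅒))² = (-1434 - 12/5)² = (-7182/5)² = 51581124/25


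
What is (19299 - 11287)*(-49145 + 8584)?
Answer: -324974732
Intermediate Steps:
(19299 - 11287)*(-49145 + 8584) = 8012*(-40561) = -324974732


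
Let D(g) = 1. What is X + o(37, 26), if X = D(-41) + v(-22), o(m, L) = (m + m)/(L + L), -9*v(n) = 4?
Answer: 463/234 ≈ 1.9786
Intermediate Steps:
v(n) = -4/9 (v(n) = -⅑*4 = -4/9)
o(m, L) = m/L (o(m, L) = (2*m)/((2*L)) = (2*m)*(1/(2*L)) = m/L)
X = 5/9 (X = 1 - 4/9 = 5/9 ≈ 0.55556)
X + o(37, 26) = 5/9 + 37/26 = 463/234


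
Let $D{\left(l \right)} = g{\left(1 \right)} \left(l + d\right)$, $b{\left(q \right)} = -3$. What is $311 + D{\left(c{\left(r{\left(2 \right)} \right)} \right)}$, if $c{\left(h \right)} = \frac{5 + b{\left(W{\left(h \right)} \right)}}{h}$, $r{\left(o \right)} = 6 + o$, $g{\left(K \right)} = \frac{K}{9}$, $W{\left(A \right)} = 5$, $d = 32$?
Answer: $\frac{3775}{12} \approx 314.58$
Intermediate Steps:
$g{\left(K \right)} = \frac{K}{9}$ ($g{\left(K \right)} = K \frac{1}{9} = \frac{K}{9}$)
$c{\left(h \right)} = \frac{2}{h}$ ($c{\left(h \right)} = \frac{5 - 3}{h} = \frac{2}{h}$)
$D{\left(l \right)} = \frac{32}{9} + \frac{l}{9}$ ($D{\left(l \right)} = \frac{1}{9} \cdot 1 \left(l + 32\right) = \frac{32 + l}{9} = \frac{32}{9} + \frac{l}{9}$)
$311 + D{\left(c{\left(r{\left(2 \right)} \right)} \right)} = 311 + \left(\frac{32}{9} + \frac{2 \frac{1}{6 + 2}}{9}\right) = 311 + \left(\frac{32}{9} + \frac{2 \cdot \frac{1}{8}}{9}\right) = 311 + \left(\frac{32}{9} + \frac{1}{9} \cdot \frac{1}{4}\right) = 311 + \left(\frac{32}{9} + \frac{1}{36}\right) = 311 + \frac{43}{12} = \frac{3775}{12}$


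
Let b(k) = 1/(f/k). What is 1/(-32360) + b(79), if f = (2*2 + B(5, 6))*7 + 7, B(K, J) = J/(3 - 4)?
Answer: -2556447/226520 ≈ -11.286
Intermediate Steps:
B(K, J) = -J (B(K, J) = J/(-1) = J*(-1) = -J)
f = -7 (f = (2*2 - 1*6)*7 + 7 = (4 - 6)*7 + 7 = -2*7 + 7 = -14 + 7 = -7)
b(k) = -k/7 (b(k) = 1/(-7/k) = -k/7)
1/(-32360) + b(79) = 1/(-32360) - ⅐*79 = -1/32360 - 79/7 = -2556447/226520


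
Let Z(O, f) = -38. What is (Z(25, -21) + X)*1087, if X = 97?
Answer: 64133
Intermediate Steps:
(Z(25, -21) + X)*1087 = (-38 + 97)*1087 = 59*1087 = 64133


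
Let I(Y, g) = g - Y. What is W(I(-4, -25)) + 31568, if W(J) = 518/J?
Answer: 94630/3 ≈ 31543.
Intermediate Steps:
W(I(-4, -25)) + 31568 = 518/(-25 - 1*(-4)) + 31568 = 518/(-25 + 4) + 31568 = 518/(-21) + 31568 = 518*(-1/21) + 31568 = -74/3 + 31568 = 94630/3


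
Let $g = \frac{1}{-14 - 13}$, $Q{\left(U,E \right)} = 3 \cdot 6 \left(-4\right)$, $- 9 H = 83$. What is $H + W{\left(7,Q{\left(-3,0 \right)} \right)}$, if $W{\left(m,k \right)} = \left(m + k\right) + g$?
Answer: $- \frac{2005}{27} \approx -74.259$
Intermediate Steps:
$H = - \frac{83}{9}$ ($H = \left(- \frac{1}{9}\right) 83 = - \frac{83}{9} \approx -9.2222$)
$Q{\left(U,E \right)} = -72$ ($Q{\left(U,E \right)} = 18 \left(-4\right) = -72$)
$g = - \frac{1}{27}$ ($g = \frac{1}{-27} = - \frac{1}{27} \approx -0.037037$)
$W{\left(m,k \right)} = - \frac{1}{27} + k + m$ ($W{\left(m,k \right)} = \left(m + k\right) - \frac{1}{27} = \left(k + m\right) - \frac{1}{27} = - \frac{1}{27} + k + m$)
$H + W{\left(7,Q{\left(-3,0 \right)} \right)} = - \frac{83}{9} - \frac{1756}{27} = - \frac{2005}{27}$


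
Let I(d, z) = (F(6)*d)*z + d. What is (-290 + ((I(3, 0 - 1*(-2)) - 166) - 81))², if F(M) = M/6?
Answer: 278784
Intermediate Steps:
F(M) = M/6 (F(M) = M*(⅙) = M/6)
I(d, z) = d + d*z (I(d, z) = (((⅙)*6)*d)*z + d = (1*d)*z + d = d*z + d = d + d*z)
(-290 + ((I(3, 0 - 1*(-2)) - 166) - 81))² = (-290 + ((3*(1 + (0 - 1*(-2))) - 166) - 81))² = (-290 + ((3*(1 + (0 + 2)) - 166) - 81))² = (-290 + ((3*(1 + 2) - 166) - 81))² = (-290 + ((3*3 - 166) - 81))² = (-290 + ((9 - 166) - 81))² = (-290 + (-157 - 81))² = (-290 - 238)² = (-528)² = 278784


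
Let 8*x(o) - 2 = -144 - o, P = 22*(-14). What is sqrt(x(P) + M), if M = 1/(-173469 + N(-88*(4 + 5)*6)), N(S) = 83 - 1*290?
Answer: 4*sqrt(2444880471)/43419 ≈ 4.5552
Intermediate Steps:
P = -308
x(o) = -71/4 - o/8 (x(o) = 1/4 + (-144 - o)/8 = 1/4 + (-18 - o/8) = -71/4 - o/8)
N(S) = -207 (N(S) = 83 - 290 = -207)
M = -1/173676 (M = 1/(-173469 - 207) = 1/(-173676) = -1/173676 ≈ -5.7579e-6)
sqrt(x(P) + M) = sqrt((-71/4 - 1/8*(-308)) - 1/173676) = sqrt((-71/4 + 77/2) - 1/173676) = sqrt(83/4 - 1/173676) = sqrt(900944/43419) = 4*sqrt(2444880471)/43419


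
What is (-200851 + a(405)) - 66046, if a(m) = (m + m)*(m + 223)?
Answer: 241783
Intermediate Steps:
a(m) = 2*m*(223 + m) (a(m) = (2*m)*(223 + m) = 2*m*(223 + m))
(-200851 + a(405)) - 66046 = (-200851 + 2*405*(223 + 405)) - 66046 = (-200851 + 2*405*628) - 66046 = (-200851 + 508680) - 66046 = 307829 - 66046 = 241783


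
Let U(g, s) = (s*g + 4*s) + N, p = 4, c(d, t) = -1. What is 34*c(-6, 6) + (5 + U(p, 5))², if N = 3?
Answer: 2270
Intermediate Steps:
U(g, s) = 3 + 4*s + g*s (U(g, s) = (s*g + 4*s) + 3 = (g*s + 4*s) + 3 = (4*s + g*s) + 3 = 3 + 4*s + g*s)
34*c(-6, 6) + (5 + U(p, 5))² = 34*(-1) + (5 + (3 + 4*5 + 4*5))² = -34 + (5 + (3 + 20 + 20))² = -34 + (5 + 43)² = -34 + 48² = -34 + 2304 = 2270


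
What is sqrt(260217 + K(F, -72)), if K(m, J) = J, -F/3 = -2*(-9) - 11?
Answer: 3*sqrt(28905) ≈ 510.04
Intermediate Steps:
F = -21 (F = -3*(-2*(-9) - 11) = -3*(18 - 11) = -3*7 = -21)
sqrt(260217 + K(F, -72)) = sqrt(260217 - 72) = sqrt(260145) = 3*sqrt(28905)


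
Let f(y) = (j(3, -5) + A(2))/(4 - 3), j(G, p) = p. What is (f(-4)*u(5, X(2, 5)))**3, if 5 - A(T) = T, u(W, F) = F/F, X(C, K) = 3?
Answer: -8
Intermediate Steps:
u(W, F) = 1
A(T) = 5 - T
f(y) = -2 (f(y) = (-5 + (5 - 1*2))/(4 - 3) = (-5 + (5 - 2))/1 = (-5 + 3)*1 = -2*1 = -2)
(f(-4)*u(5, X(2, 5)))**3 = (-2*1)**3 = (-2)**3 = -8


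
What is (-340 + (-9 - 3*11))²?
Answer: 145924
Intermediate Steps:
(-340 + (-9 - 3*11))² = (-340 + (-9 - 33))² = (-340 - 42)² = (-382)² = 145924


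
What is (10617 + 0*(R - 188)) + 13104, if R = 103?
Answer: 23721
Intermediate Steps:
(10617 + 0*(R - 188)) + 13104 = (10617 + 0*(103 - 188)) + 13104 = (10617 + 0*(-85)) + 13104 = (10617 + 0) + 13104 = 10617 + 13104 = 23721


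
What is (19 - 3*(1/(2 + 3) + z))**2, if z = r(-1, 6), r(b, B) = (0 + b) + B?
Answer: 289/25 ≈ 11.560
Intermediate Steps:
r(b, B) = B + b (r(b, B) = b + B = B + b)
z = 5 (z = 6 - 1 = 5)
(19 - 3*(1/(2 + 3) + z))**2 = (19 - 3*(1/(2 + 3) + 5))**2 = (19 - 3*(1/5 + 5))**2 = (19 - 3*26/5)**2 = (19 - 78/5)**2 = (17/5)**2 = 289/25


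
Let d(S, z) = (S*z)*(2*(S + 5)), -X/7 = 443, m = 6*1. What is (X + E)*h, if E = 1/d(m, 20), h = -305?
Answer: 499384979/528 ≈ 9.4581e+5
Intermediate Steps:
m = 6
X = -3101 (X = -7*443 = -3101)
d(S, z) = S*z*(10 + 2*S) (d(S, z) = (S*z)*(2*(5 + S)) = (S*z)*(10 + 2*S) = S*z*(10 + 2*S))
E = 1/2640 (E = 1/(2*6*20*(5 + 6)) = 1/(2*6*20*11) = 1/2640 ≈ 0.00037879)
(X + E)*h = (-3101 + 1/2640)*(-305) = -8186639/2640*(-305) = 499384979/528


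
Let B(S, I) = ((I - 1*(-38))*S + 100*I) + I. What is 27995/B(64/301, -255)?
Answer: -109435/100859 ≈ -1.0850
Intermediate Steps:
B(S, I) = 101*I + S*(38 + I) (B(S, I) = ((I + 38)*S + 100*I) + I = ((38 + I)*S + 100*I) + I = (S*(38 + I) + 100*I) + I = (100*I + S*(38 + I)) + I = 101*I + S*(38 + I))
27995/B(64/301, -255) = 27995/(38*(64/301) + 101*(-255) - 16320/301) = 27995/(38*(64*(1/301)) - 25755 - 16320/301) = 27995/(38*(64/301) - 25755 - 255*64/301) = 27995/(2432/301 - 25755 - 16320/301) = 27995/(-1109449/43) = 27995*(-43/1109449) = -109435/100859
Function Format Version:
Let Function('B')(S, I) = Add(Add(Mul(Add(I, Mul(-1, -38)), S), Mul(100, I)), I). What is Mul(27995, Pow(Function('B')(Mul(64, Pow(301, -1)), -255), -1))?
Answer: Rational(-109435, 100859) ≈ -1.0850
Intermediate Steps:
Function('B')(S, I) = Add(Mul(101, I), Mul(S, Add(38, I))) (Function('B')(S, I) = Add(Add(Mul(Add(I, 38), S), Mul(100, I)), I) = Add(Add(Mul(Add(38, I), S), Mul(100, I)), I) = Add(Add(Mul(S, Add(38, I)), Mul(100, I)), I) = Add(Add(Mul(100, I), Mul(S, Add(38, I))), I) = Add(Mul(101, I), Mul(S, Add(38, I))))
Mul(27995, Pow(Function('B')(Mul(64, Pow(301, -1)), -255), -1)) = Mul(27995, Pow(Add(Mul(38, Mul(64, Pow(301, -1))), Mul(101, -255), Mul(-255, Mul(64, Pow(301, -1)))), -1)) = Mul(27995, Pow(Add(Mul(38, Mul(64, Rational(1, 301))), -25755, Mul(-255, Mul(64, Rational(1, 301)))), -1)) = Mul(27995, Pow(Add(Mul(38, Rational(64, 301)), -25755, Mul(-255, Rational(64, 301))), -1)) = Mul(27995, Pow(Add(Rational(2432, 301), -25755, Rational(-16320, 301)), -1)) = Mul(27995, Pow(Rational(-1109449, 43), -1)) = Mul(27995, Rational(-43, 1109449)) = Rational(-109435, 100859)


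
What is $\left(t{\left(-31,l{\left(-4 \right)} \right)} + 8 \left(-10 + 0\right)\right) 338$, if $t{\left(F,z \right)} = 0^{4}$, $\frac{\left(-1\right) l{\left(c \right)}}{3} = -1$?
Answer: $-27040$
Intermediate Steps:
$l{\left(c \right)} = 3$ ($l{\left(c \right)} = \left(-3\right) \left(-1\right) = 3$)
$t{\left(F,z \right)} = 0$
$\left(t{\left(-31,l{\left(-4 \right)} \right)} + 8 \left(-10 + 0\right)\right) 338 = \left(0 + 8 \left(-10 + 0\right)\right) 338 = \left(0 + 8 \left(-10\right)\right) 338 = \left(0 - 80\right) 338 = \left(-80\right) 338 = -27040$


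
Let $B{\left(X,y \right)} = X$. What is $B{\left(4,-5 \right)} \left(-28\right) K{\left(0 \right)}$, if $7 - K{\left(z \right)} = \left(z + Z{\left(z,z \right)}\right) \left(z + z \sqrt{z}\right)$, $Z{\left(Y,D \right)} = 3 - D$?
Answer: $-784$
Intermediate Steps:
$K{\left(z \right)} = 7 - 3 z - 3 z^{\frac{3}{2}}$ ($K{\left(z \right)} = 7 - \left(z - \left(-3 + z\right)\right) \left(z + z \sqrt{z}\right) = 7 - 3 \left(z + z^{\frac{3}{2}}\right) = 7 - \left(3 z + 3 z^{\frac{3}{2}}\right) = 7 - 3 z - 3 z^{\frac{3}{2}}$)
$B{\left(4,-5 \right)} \left(-28\right) K{\left(0 \right)} = 4 \left(-28\right) \left(7 - 0 - 3 \cdot 0^{\frac{3}{2}}\right) = - 112 \left(7 + 0 - 0\right) = - 112 \left(7 + 0 + 0\right) = \left(-112\right) 7 = -784$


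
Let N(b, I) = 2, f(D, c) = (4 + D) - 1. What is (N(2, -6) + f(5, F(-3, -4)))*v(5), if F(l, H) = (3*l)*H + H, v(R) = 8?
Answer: 80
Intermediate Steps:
F(l, H) = H + 3*H*l (F(l, H) = 3*H*l + H = H + 3*H*l)
f(D, c) = 3 + D
(N(2, -6) + f(5, F(-3, -4)))*v(5) = (2 + (3 + 5))*8 = (2 + 8)*8 = 10*8 = 80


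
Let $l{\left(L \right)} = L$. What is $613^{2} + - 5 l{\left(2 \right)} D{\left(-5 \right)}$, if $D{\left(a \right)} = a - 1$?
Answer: $375829$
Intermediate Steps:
$D{\left(a \right)} = -1 + a$ ($D{\left(a \right)} = a - 1 = -1 + a$)
$613^{2} + - 5 l{\left(2 \right)} D{\left(-5 \right)} = 613^{2} + \left(-5\right) 2 \left(-1 - 5\right) = 375769 - -60 = 375769 + 60 = 375829$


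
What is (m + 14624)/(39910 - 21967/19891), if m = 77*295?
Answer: 742710049/793827843 ≈ 0.93561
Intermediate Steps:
m = 22715
(m + 14624)/(39910 - 21967/19891) = (22715 + 14624)/(39910 - 21967/19891) = 37339/(39910 - 21967*1/19891) = 37339/(39910 - 21967/19891) = 37339/(793827843/19891) = 37339*(19891/793827843) = 742710049/793827843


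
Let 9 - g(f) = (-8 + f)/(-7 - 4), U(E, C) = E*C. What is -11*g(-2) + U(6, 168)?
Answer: 919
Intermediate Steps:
U(E, C) = C*E
g(f) = 91/11 + f/11 (g(f) = 9 - (-8 + f)/(-7 - 4) = 9 - (-8 + f)/(-11) = 9 - (-8 + f)*(-1)/11 = 9 - (8/11 - f/11) = 9 + (-8/11 + f/11) = 91/11 + f/11)
-11*g(-2) + U(6, 168) = -11*(91/11 + (1/11)*(-2)) + 168*6 = -11*(91/11 - 2/11) + 1008 = -11*89/11 + 1008 = -89 + 1008 = 919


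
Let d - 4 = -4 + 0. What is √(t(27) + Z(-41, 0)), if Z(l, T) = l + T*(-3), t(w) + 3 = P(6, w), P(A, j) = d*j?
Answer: 2*I*√11 ≈ 6.6332*I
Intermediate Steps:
d = 0 (d = 4 + (-4 + 0) = 4 - 4 = 0)
P(A, j) = 0 (P(A, j) = 0*j = 0)
t(w) = -3 (t(w) = -3 + 0 = -3)
Z(l, T) = l - 3*T
√(t(27) + Z(-41, 0)) = √(-3 + (-41 - 3*0)) = √(-3 + (-41 + 0)) = √(-3 - 41) = √(-44) = 2*I*√11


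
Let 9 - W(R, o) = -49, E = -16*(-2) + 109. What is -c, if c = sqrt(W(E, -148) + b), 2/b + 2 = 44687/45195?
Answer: -8*sqrt(1828394218)/45703 ≈ -7.4848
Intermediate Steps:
E = 141 (E = 32 + 109 = 141)
W(R, o) = 58 (W(R, o) = 9 - 1*(-49) = 9 + 49 = 58)
b = -90390/45703 (b = 2/(-2 + 44687/45195) = 2/(-45703/45195) = 2*(-45195/45703) = -90390/45703 ≈ -1.9778)
c = 8*sqrt(1828394218)/45703 (c = sqrt(58 - 90390/45703) = sqrt(2560384/45703) = 8*sqrt(1828394218)/45703 ≈ 7.4848)
-c = -8*sqrt(1828394218)/45703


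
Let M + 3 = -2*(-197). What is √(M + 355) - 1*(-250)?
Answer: 250 + √746 ≈ 277.31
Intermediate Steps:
M = 391 (M = -3 - 2*(-197) = -3 + 394 = 391)
√(M + 355) - 1*(-250) = √(391 + 355) - 1*(-250) = √746 + 250 = 250 + √746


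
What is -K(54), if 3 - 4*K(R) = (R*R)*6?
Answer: 17493/4 ≈ 4373.3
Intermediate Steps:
K(R) = ¾ - 3*R²/2 (K(R) = ¾ - R*R*6/4 = ¾ - R²*6/4 = ¾ - 3*R²/2)
-K(54) = -(¾ - 3/2*54²) = -(¾ - 3/2*2916) = -(¾ - 4374) = -1*(-17493/4) = 17493/4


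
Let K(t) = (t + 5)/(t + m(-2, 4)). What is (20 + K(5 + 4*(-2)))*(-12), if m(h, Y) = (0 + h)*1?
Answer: -1176/5 ≈ -235.20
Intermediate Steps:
m(h, Y) = h (m(h, Y) = h*1 = h)
K(t) = (5 + t)/(-2 + t) (K(t) = (t + 5)/(t - 2) = (5 + t)/(-2 + t))
(20 + K(5 + 4*(-2)))*(-12) = (20 + (5 + (5 + 4*(-2)))/(-2 + (5 + 4*(-2))))*(-12) = (20 + (5 + (5 - 8))/(-2 + (5 - 8)))*(-12) = (20 + (5 - 3)/(-2 - 3))*(-12) = (20 + 2/(-5))*(-12) = (20 - ⅕*2)*(-12) = (20 - ⅖)*(-12) = (98/5)*(-12) = -1176/5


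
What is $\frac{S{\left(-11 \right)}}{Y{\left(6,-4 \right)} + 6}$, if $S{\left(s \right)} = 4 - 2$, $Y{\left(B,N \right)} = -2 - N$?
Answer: $\frac{1}{4} \approx 0.25$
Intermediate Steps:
$S{\left(s \right)} = 2$
$\frac{S{\left(-11 \right)}}{Y{\left(6,-4 \right)} + 6} = \frac{1}{\left(-2 - -4\right) + 6} \cdot 2 = \frac{1}{\left(-2 + 4\right) + 6} \cdot 2 = \frac{1}{2 + 6} \cdot 2 = \frac{1}{8} \cdot 2 = \frac{1}{4}$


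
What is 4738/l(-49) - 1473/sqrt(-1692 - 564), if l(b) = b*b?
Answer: 4738/2401 + 491*I*sqrt(141)/188 ≈ 1.9733 + 31.012*I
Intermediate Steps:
l(b) = b**2
4738/l(-49) - 1473/sqrt(-1692 - 564) = 4738/((-49)**2) - 1473/sqrt(-1692 - 564) = 4738/2401 - 1473*(-I*sqrt(141)/564) = 4738*(1/2401) - 1473*(-I*sqrt(141)/564) = 4738/2401 - (-491)*I*sqrt(141)/188 = 4738/2401 + 491*I*sqrt(141)/188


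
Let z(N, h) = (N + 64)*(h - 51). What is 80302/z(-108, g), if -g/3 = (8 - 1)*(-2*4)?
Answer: -40151/2574 ≈ -15.599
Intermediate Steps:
g = 168 (g = -3*(8 - 1)*(-2*4) = -21*(-8) = -3*(-56) = 168)
z(N, h) = (-51 + h)*(64 + N) (z(N, h) = (64 + N)*(-51 + h) = (-51 + h)*(64 + N))
80302/z(-108, g) = 80302/(-3264 - 51*(-108) + 64*168 - 108*168) = 80302/(-3264 + 5508 + 10752 - 18144) = 80302/(-5148) = 80302*(-1/5148) = -40151/2574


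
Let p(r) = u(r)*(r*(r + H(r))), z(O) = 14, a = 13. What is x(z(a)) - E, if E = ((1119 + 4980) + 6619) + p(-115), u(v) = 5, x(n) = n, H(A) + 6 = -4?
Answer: -84579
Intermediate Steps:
H(A) = -10 (H(A) = -6 - 4 = -10)
p(r) = 5*r*(-10 + r) (p(r) = 5*(r*(r - 10)) = 5*(r*(-10 + r)) = 5*r*(-10 + r))
E = 84593 (E = ((1119 + 4980) + 6619) + 5*(-115)*(-10 - 115) = (6099 + 6619) + 5*(-115)*(-125) = 12718 + 71875 = 84593)
x(z(a)) - E = 14 - 1*84593 = 14 - 84593 = -84579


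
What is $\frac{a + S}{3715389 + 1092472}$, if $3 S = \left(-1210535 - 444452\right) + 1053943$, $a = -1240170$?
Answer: $- \frac{1440518}{4807861} \approx -0.29962$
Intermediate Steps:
$S = -200348$ ($S = \frac{\left(-1210535 - 444452\right) + 1053943}{3} = \frac{-1654987 + 1053943}{3} = \frac{1}{3} \left(-601044\right) = -200348$)
$\frac{a + S}{3715389 + 1092472} = \frac{-1240170 - 200348}{3715389 + 1092472} = - \frac{1440518}{4807861}$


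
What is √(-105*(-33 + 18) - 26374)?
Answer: I*√24799 ≈ 157.48*I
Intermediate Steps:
√(-105*(-33 + 18) - 26374) = √(-105*(-15) - 26374) = √(1575 - 26374) = √(-24799) = I*√24799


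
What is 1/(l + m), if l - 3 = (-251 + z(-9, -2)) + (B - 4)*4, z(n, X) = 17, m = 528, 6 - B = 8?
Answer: 1/273 ≈ 0.0036630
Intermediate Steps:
B = -2 (B = 6 - 1*8 = 6 - 8 = -2)
l = -255 (l = 3 + ((-251 + 17) + (-2 - 4)*4) = 3 + (-234 - 6*4) = 3 + (-234 - 24) = 3 - 258 = -255)
1/(l + m) = 1/(-255 + 528) = 1/273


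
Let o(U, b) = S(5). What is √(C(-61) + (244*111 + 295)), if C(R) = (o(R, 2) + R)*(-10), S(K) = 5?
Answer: √27939 ≈ 167.15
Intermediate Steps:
o(U, b) = 5
C(R) = -50 - 10*R (C(R) = (5 + R)*(-10) = -50 - 10*R)
√(C(-61) + (244*111 + 295)) = √((-50 - 10*(-61)) + (244*111 + 295)) = √((-50 + 610) + (27084 + 295)) = √(560 + 27379) = √27939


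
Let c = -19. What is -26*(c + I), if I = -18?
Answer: 962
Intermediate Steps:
-26*(c + I) = -26*(-19 - 18) = -26*(-37) = 962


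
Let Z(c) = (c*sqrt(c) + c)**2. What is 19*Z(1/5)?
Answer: 114/125 + 38*sqrt(5)/125 ≈ 1.5918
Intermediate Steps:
Z(c) = (c + c**(3/2))**2 (Z(c) = (c**(3/2) + c)**2 = (c + c**(3/2))**2)
19*Z(1/5) = 19*(1/5 + (1/5)**(3/2))**2 = 19*(1/5 + sqrt(5)/25)**2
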